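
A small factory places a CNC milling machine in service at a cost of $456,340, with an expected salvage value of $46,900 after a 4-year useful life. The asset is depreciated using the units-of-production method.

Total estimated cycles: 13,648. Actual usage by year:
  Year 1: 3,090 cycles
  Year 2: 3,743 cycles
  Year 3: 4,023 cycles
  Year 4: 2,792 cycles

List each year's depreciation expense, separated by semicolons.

Depreciable base = $456,340 − $46,900 = $409,440.
Rate = $409,440 / 13,648 cycles = $30 per cycle.
Year 1: 3,090 × $30 = $92,700. Book value $363,640.
Year 2: 3,743 × $30 = $112,290. Book value $251,350.
Year 3: 4,023 × $30 = $120,690. Book value $130,660.
Year 4: 2,792 × $30 = $83,760. Book value $46,900.

$92,700; $112,290; $120,690; $83,760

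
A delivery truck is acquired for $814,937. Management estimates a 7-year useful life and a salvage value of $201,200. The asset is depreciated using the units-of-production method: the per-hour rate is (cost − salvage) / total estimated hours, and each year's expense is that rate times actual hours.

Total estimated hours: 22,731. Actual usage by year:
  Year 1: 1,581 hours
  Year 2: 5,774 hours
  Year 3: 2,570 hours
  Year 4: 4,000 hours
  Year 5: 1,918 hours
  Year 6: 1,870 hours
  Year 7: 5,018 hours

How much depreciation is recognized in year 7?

$135,486

Depreciable base = $814,937 − $201,200 = $613,737.
Rate = $613,737 / 22,731 hours = $27 per hour.
Year 1: 1,581 × $27 = $42,687. Book value $772,250.
Year 2: 5,774 × $27 = $155,898. Book value $616,352.
Year 3: 2,570 × $27 = $69,390. Book value $546,962.
Year 4: 4,000 × $27 = $108,000. Book value $438,962.
Year 5: 1,918 × $27 = $51,786. Book value $387,176.
Year 6: 1,870 × $27 = $50,490. Book value $336,686.
Year 7: 5,018 × $27 = $135,486. Book value $201,200.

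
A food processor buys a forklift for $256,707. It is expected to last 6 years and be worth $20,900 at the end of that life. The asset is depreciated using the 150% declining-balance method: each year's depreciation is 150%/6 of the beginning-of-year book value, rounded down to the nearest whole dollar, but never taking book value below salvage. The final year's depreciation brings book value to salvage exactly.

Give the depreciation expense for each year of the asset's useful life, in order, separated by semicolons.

$64,176; $48,132; $36,099; $27,075; $20,306; $40,019

Depreciable base = $256,707 − $20,900 = $235,807.
Year 1: ⌊$256,707 × 150%/6⌋ = $64,176. Book value $192,531.
Year 2: ⌊$192,531 × 150%/6⌋ = $48,132. Book value $144,399.
Year 3: ⌊$144,399 × 150%/6⌋ = $36,099. Book value $108,300.
Year 4: ⌊$108,300 × 150%/6⌋ = $27,075. Book value $81,225.
Year 5: ⌊$81,225 × 150%/6⌋ = $20,306. Book value $60,919.
Year 6 (final): $60,919 − $20,900 = $40,019. Book value $20,900.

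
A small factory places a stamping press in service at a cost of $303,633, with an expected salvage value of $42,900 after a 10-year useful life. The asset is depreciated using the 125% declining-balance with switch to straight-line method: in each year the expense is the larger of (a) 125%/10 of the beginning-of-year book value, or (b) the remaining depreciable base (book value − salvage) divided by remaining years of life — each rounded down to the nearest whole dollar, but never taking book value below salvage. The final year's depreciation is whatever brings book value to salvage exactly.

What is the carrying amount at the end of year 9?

$65,415

Depreciable base = $303,633 − $42,900 = $260,733.
Year 1: DB = ⌊$303,633 × 125%/10⌋ = $37,954; SL = ⌊$260,733/10⌋ = $26,073 → take DB $37,954. Book value $265,679.
Year 2: DB = ⌊$265,679 × 125%/10⌋ = $33,209; SL = ⌊$222,779/9⌋ = $24,753 → take DB $33,209. Book value $232,470.
Year 3: DB = ⌊$232,470 × 125%/10⌋ = $29,058; SL = ⌊$189,570/8⌋ = $23,696 → take DB $29,058. Book value $203,412.
Year 4: DB = ⌊$203,412 × 125%/10⌋ = $25,426; SL = ⌊$160,512/7⌋ = $22,930 → take DB $25,426. Book value $177,986.
Year 5: DB = ⌊$177,986 × 125%/10⌋ = $22,248; SL = ⌊$135,086/6⌋ = $22,514 → take SL $22,514. Book value $155,472.
Year 6: DB = ⌊$155,472 × 125%/10⌋ = $19,434; SL = ⌊$112,572/5⌋ = $22,514 → take SL $22,514. Book value $132,958.
Year 7: DB = ⌊$132,958 × 125%/10⌋ = $16,619; SL = ⌊$90,058/4⌋ = $22,514 → take SL $22,514. Book value $110,444.
Year 8: DB = ⌊$110,444 × 125%/10⌋ = $13,805; SL = ⌊$67,544/3⌋ = $22,514 → take SL $22,514. Book value $87,930.
Year 9: DB = ⌊$87,930 × 125%/10⌋ = $10,991; SL = ⌊$45,030/2⌋ = $22,515 → take SL $22,515. Book value $65,415.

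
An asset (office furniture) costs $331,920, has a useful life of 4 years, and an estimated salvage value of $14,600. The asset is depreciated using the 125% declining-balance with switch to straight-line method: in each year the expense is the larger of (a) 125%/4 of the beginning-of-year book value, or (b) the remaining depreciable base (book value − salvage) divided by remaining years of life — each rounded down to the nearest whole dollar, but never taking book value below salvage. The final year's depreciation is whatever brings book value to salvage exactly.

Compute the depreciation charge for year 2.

Depreciable base = $331,920 − $14,600 = $317,320.
Year 1: DB = ⌊$331,920 × 125%/4⌋ = $103,725; SL = ⌊$317,320/4⌋ = $79,330 → take DB $103,725. Book value $228,195.
Year 2: DB = ⌊$228,195 × 125%/4⌋ = $71,310; SL = ⌊$213,595/3⌋ = $71,198 → take DB $71,310. Book value $156,885.

$71,310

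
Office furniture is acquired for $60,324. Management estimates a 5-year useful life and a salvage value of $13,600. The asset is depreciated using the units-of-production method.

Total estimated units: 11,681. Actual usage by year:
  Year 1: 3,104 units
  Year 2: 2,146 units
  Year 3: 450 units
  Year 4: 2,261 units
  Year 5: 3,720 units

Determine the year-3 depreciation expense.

$1,800

Depreciable base = $60,324 − $13,600 = $46,724.
Rate = $46,724 / 11,681 units = $4 per unit.
Year 1: 3,104 × $4 = $12,416. Book value $47,908.
Year 2: 2,146 × $4 = $8,584. Book value $39,324.
Year 3: 450 × $4 = $1,800. Book value $37,524.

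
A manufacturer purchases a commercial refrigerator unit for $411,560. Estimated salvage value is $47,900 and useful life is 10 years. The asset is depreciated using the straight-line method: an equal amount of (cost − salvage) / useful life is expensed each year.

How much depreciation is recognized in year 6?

Depreciable base = $411,560 − $47,900 = $363,660.
Annual expense = $363,660 / 10 = $36,366.

$36,366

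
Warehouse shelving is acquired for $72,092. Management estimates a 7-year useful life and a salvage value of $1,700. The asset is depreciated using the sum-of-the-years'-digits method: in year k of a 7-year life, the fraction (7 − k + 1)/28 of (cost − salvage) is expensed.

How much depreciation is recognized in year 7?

$2,514

Depreciable base = $72,092 − $1,700 = $70,392.
Sum of the years' digits = 7+6+5+4+3+2+1 = 28.
Year 1: $70,392 × 7/28 = $17,598. Book value $54,494.
Year 2: $70,392 × 6/28 = $15,084. Book value $39,410.
Year 3: $70,392 × 5/28 = $12,570. Book value $26,840.
Year 4: $70,392 × 4/28 = $10,056. Book value $16,784.
Year 5: $70,392 × 3/28 = $7,542. Book value $9,242.
Year 6: $70,392 × 2/28 = $5,028. Book value $4,214.
Year 7: $70,392 × 1/28 = $2,514. Book value $1,700.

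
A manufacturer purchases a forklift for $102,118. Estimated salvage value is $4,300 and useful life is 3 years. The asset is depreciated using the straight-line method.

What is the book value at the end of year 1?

$69,512

Depreciable base = $102,118 − $4,300 = $97,818.
Annual expense = $97,818 / 3 = $32,606.
End of year 1: book value $69,512.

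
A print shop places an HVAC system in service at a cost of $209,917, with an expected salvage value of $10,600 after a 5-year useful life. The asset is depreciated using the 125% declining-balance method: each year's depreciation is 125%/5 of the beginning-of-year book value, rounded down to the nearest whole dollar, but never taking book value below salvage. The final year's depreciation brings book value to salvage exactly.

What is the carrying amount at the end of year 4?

Depreciable base = $209,917 − $10,600 = $199,317.
Year 1: ⌊$209,917 × 125%/5⌋ = $52,479. Book value $157,438.
Year 2: ⌊$157,438 × 125%/5⌋ = $39,359. Book value $118,079.
Year 3: ⌊$118,079 × 125%/5⌋ = $29,519. Book value $88,560.
Year 4: ⌊$88,560 × 125%/5⌋ = $22,140. Book value $66,420.

$66,420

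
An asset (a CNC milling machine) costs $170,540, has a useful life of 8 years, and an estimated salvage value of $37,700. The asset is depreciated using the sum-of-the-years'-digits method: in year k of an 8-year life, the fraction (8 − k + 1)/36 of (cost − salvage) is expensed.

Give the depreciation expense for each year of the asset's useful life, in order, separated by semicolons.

$29,520; $25,830; $22,140; $18,450; $14,760; $11,070; $7,380; $3,690

Depreciable base = $170,540 − $37,700 = $132,840.
Sum of the years' digits = 8+7+6+5+4+3+2+1 = 36.
Year 1: $132,840 × 8/36 = $29,520. Book value $141,020.
Year 2: $132,840 × 7/36 = $25,830. Book value $115,190.
Year 3: $132,840 × 6/36 = $22,140. Book value $93,050.
Year 4: $132,840 × 5/36 = $18,450. Book value $74,600.
Year 5: $132,840 × 4/36 = $14,760. Book value $59,840.
Year 6: $132,840 × 3/36 = $11,070. Book value $48,770.
Year 7: $132,840 × 2/36 = $7,380. Book value $41,390.
Year 8: $132,840 × 1/36 = $3,690. Book value $37,700.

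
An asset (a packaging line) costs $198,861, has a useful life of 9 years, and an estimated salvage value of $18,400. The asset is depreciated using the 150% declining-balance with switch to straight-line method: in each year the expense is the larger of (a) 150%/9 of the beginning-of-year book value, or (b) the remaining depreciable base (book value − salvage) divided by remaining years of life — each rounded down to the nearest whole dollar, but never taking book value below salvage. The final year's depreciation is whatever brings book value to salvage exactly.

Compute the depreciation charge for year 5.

$15,983

Depreciable base = $198,861 − $18,400 = $180,461.
Year 1: DB = ⌊$198,861 × 150%/9⌋ = $33,143; SL = ⌊$180,461/9⌋ = $20,051 → take DB $33,143. Book value $165,718.
Year 2: DB = ⌊$165,718 × 150%/9⌋ = $27,619; SL = ⌊$147,318/8⌋ = $18,414 → take DB $27,619. Book value $138,099.
Year 3: DB = ⌊$138,099 × 150%/9⌋ = $23,016; SL = ⌊$119,699/7⌋ = $17,099 → take DB $23,016. Book value $115,083.
Year 4: DB = ⌊$115,083 × 150%/9⌋ = $19,180; SL = ⌊$96,683/6⌋ = $16,113 → take DB $19,180. Book value $95,903.
Year 5: DB = ⌊$95,903 × 150%/9⌋ = $15,983; SL = ⌊$77,503/5⌋ = $15,500 → take DB $15,983. Book value $79,920.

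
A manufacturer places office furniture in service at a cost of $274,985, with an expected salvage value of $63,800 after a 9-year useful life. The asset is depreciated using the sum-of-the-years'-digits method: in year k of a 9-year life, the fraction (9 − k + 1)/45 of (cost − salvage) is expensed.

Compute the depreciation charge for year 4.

$28,158

Depreciable base = $274,985 − $63,800 = $211,185.
Sum of the years' digits = 9+8+7+6+5+4+3+2+1 = 45.
Year 1: $211,185 × 9/45 = $42,237. Book value $232,748.
Year 2: $211,185 × 8/45 = $37,544. Book value $195,204.
Year 3: $211,185 × 7/45 = $32,851. Book value $162,353.
Year 4: $211,185 × 6/45 = $28,158. Book value $134,195.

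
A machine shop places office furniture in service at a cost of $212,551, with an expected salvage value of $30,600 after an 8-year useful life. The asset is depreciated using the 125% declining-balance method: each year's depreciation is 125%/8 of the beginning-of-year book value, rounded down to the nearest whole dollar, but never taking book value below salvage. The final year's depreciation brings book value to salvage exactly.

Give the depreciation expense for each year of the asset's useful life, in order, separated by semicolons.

$33,211; $28,021; $23,643; $19,949; $16,832; $14,202; $11,983; $34,110

Depreciable base = $212,551 − $30,600 = $181,951.
Year 1: ⌊$212,551 × 125%/8⌋ = $33,211. Book value $179,340.
Year 2: ⌊$179,340 × 125%/8⌋ = $28,021. Book value $151,319.
Year 3: ⌊$151,319 × 125%/8⌋ = $23,643. Book value $127,676.
Year 4: ⌊$127,676 × 125%/8⌋ = $19,949. Book value $107,727.
Year 5: ⌊$107,727 × 125%/8⌋ = $16,832. Book value $90,895.
Year 6: ⌊$90,895 × 125%/8⌋ = $14,202. Book value $76,693.
Year 7: ⌊$76,693 × 125%/8⌋ = $11,983. Book value $64,710.
Year 8 (final): $64,710 − $30,600 = $34,110. Book value $30,600.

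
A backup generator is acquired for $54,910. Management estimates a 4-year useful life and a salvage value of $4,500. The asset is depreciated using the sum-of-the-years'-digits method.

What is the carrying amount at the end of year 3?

Depreciable base = $54,910 − $4,500 = $50,410.
Sum of the years' digits = 4+3+2+1 = 10.
Year 1: $50,410 × 4/10 = $20,164. Book value $34,746.
Year 2: $50,410 × 3/10 = $15,123. Book value $19,623.
Year 3: $50,410 × 2/10 = $10,082. Book value $9,541.

$9,541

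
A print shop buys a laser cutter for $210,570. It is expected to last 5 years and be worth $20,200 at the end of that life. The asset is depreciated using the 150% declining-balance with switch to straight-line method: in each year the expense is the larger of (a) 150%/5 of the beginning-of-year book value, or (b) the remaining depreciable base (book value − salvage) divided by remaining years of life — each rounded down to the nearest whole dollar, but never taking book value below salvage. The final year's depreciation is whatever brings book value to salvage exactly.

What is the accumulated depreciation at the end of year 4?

$164,357

Depreciable base = $210,570 − $20,200 = $190,370.
Year 1: DB = ⌊$210,570 × 150%/5⌋ = $63,171; SL = ⌊$190,370/5⌋ = $38,074 → take DB $63,171. Book value $147,399.
Year 2: DB = ⌊$147,399 × 150%/5⌋ = $44,219; SL = ⌊$127,199/4⌋ = $31,799 → take DB $44,219. Book value $103,180.
Year 3: DB = ⌊$103,180 × 150%/5⌋ = $30,954; SL = ⌊$82,980/3⌋ = $27,660 → take DB $30,954. Book value $72,226.
Year 4: DB = ⌊$72,226 × 150%/5⌋ = $21,667; SL = ⌊$52,026/2⌋ = $26,013 → take SL $26,013. Book value $46,213.
Accumulated through year 4 = $210,570 − $46,213 = $164,357.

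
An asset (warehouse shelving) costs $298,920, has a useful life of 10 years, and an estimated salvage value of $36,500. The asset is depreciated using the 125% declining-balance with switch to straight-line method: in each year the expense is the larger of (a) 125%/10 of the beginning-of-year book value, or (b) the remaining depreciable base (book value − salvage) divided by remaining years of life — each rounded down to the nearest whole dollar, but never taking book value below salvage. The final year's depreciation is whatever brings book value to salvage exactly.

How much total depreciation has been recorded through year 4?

$123,697

Depreciable base = $298,920 − $36,500 = $262,420.
Year 1: DB = ⌊$298,920 × 125%/10⌋ = $37,365; SL = ⌊$262,420/10⌋ = $26,242 → take DB $37,365. Book value $261,555.
Year 2: DB = ⌊$261,555 × 125%/10⌋ = $32,694; SL = ⌊$225,055/9⌋ = $25,006 → take DB $32,694. Book value $228,861.
Year 3: DB = ⌊$228,861 × 125%/10⌋ = $28,607; SL = ⌊$192,361/8⌋ = $24,045 → take DB $28,607. Book value $200,254.
Year 4: DB = ⌊$200,254 × 125%/10⌋ = $25,031; SL = ⌊$163,754/7⌋ = $23,393 → take DB $25,031. Book value $175,223.
Accumulated through year 4 = $298,920 − $175,223 = $123,697.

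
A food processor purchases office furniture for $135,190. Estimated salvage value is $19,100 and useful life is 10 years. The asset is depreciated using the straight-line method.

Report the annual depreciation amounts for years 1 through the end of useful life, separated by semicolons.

$11,609; $11,609; $11,609; $11,609; $11,609; $11,609; $11,609; $11,609; $11,609; $11,609

Depreciable base = $135,190 − $19,100 = $116,090.
Annual expense = $116,090 / 10 = $11,609.
End of year 1: book value $123,581.
End of year 2: book value $111,972.
End of year 3: book value $100,363.
End of year 4: book value $88,754.
End of year 5: book value $77,145.
End of year 6: book value $65,536.
End of year 7: book value $53,927.
End of year 8: book value $42,318.
End of year 9: book value $30,709.
End of year 10: book value $19,100.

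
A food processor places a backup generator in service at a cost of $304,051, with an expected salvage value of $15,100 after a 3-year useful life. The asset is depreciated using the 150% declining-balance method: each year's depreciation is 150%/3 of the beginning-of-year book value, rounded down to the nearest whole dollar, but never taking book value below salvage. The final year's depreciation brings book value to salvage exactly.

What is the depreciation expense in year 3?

$60,913

Depreciable base = $304,051 − $15,100 = $288,951.
Year 1: ⌊$304,051 × 150%/3⌋ = $152,025. Book value $152,026.
Year 2: ⌊$152,026 × 150%/3⌋ = $76,013. Book value $76,013.
Year 3 (final): $76,013 − $15,100 = $60,913. Book value $15,100.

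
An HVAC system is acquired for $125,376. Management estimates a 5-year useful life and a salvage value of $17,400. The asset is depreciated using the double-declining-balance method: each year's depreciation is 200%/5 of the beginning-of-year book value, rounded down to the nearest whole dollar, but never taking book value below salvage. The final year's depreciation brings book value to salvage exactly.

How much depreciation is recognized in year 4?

$9,682

Depreciable base = $125,376 − $17,400 = $107,976.
Year 1: ⌊$125,376 × 200%/5⌋ = $50,150. Book value $75,226.
Year 2: ⌊$75,226 × 200%/5⌋ = $30,090. Book value $45,136.
Year 3: ⌊$45,136 × 200%/5⌋ = $18,054. Book value $27,082.
Year 4: ⌊$27,082 × 200%/5⌋ = $10,832, capped at $9,682. Book value $17,400.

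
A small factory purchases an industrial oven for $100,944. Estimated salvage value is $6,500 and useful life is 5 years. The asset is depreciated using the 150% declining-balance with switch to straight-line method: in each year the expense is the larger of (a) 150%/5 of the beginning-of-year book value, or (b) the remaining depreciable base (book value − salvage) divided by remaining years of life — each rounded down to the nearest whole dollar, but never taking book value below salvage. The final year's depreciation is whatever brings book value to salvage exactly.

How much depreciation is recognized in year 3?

$14,838

Depreciable base = $100,944 − $6,500 = $94,444.
Year 1: DB = ⌊$100,944 × 150%/5⌋ = $30,283; SL = ⌊$94,444/5⌋ = $18,888 → take DB $30,283. Book value $70,661.
Year 2: DB = ⌊$70,661 × 150%/5⌋ = $21,198; SL = ⌊$64,161/4⌋ = $16,040 → take DB $21,198. Book value $49,463.
Year 3: DB = ⌊$49,463 × 150%/5⌋ = $14,838; SL = ⌊$42,963/3⌋ = $14,321 → take DB $14,838. Book value $34,625.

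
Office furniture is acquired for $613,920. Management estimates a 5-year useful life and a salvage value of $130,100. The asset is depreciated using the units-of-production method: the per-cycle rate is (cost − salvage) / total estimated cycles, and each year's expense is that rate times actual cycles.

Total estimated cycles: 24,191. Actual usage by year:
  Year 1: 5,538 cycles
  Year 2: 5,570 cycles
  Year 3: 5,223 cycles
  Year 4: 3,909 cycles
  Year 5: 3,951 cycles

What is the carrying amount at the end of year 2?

Depreciable base = $613,920 − $130,100 = $483,820.
Rate = $483,820 / 24,191 cycles = $20 per cycle.
Year 1: 5,538 × $20 = $110,760. Book value $503,160.
Year 2: 5,570 × $20 = $111,400. Book value $391,760.

$391,760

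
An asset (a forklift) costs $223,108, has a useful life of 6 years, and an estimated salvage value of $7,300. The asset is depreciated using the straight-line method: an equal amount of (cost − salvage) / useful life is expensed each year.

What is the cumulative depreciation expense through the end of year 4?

Depreciable base = $223,108 − $7,300 = $215,808.
Annual expense = $215,808 / 6 = $35,968.
End of year 1: book value $187,140.
End of year 2: book value $151,172.
End of year 3: book value $115,204.
End of year 4: book value $79,236.
Accumulated through year 4 = $223,108 − $79,236 = $143,872.

$143,872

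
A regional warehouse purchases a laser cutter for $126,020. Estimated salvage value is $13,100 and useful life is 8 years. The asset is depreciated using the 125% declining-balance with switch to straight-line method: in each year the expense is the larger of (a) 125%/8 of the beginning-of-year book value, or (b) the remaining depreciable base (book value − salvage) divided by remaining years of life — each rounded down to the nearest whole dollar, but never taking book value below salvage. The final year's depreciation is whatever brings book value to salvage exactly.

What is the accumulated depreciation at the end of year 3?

$50,322

Depreciable base = $126,020 − $13,100 = $112,920.
Year 1: DB = ⌊$126,020 × 125%/8⌋ = $19,690; SL = ⌊$112,920/8⌋ = $14,115 → take DB $19,690. Book value $106,330.
Year 2: DB = ⌊$106,330 × 125%/8⌋ = $16,614; SL = ⌊$93,230/7⌋ = $13,318 → take DB $16,614. Book value $89,716.
Year 3: DB = ⌊$89,716 × 125%/8⌋ = $14,018; SL = ⌊$76,616/6⌋ = $12,769 → take DB $14,018. Book value $75,698.
Accumulated through year 3 = $126,020 − $75,698 = $50,322.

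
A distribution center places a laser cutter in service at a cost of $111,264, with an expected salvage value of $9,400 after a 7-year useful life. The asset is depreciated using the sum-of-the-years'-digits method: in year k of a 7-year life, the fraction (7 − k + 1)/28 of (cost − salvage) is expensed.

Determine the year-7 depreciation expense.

Depreciable base = $111,264 − $9,400 = $101,864.
Sum of the years' digits = 7+6+5+4+3+2+1 = 28.
Year 1: $101,864 × 7/28 = $25,466. Book value $85,798.
Year 2: $101,864 × 6/28 = $21,828. Book value $63,970.
Year 3: $101,864 × 5/28 = $18,190. Book value $45,780.
Year 4: $101,864 × 4/28 = $14,552. Book value $31,228.
Year 5: $101,864 × 3/28 = $10,914. Book value $20,314.
Year 6: $101,864 × 2/28 = $7,276. Book value $13,038.
Year 7: $101,864 × 1/28 = $3,638. Book value $9,400.

$3,638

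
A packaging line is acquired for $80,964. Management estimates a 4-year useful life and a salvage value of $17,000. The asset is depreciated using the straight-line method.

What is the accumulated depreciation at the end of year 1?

$15,991

Depreciable base = $80,964 − $17,000 = $63,964.
Annual expense = $63,964 / 4 = $15,991.
End of year 1: book value $64,973.
Accumulated through year 1 = $80,964 − $64,973 = $15,991.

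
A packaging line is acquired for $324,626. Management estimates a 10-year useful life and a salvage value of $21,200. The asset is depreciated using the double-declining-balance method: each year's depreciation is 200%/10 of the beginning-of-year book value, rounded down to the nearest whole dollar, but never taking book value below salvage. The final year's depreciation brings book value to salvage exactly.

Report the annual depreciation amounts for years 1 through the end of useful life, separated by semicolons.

Depreciable base = $324,626 − $21,200 = $303,426.
Year 1: ⌊$324,626 × 200%/10⌋ = $64,925. Book value $259,701.
Year 2: ⌊$259,701 × 200%/10⌋ = $51,940. Book value $207,761.
Year 3: ⌊$207,761 × 200%/10⌋ = $41,552. Book value $166,209.
Year 4: ⌊$166,209 × 200%/10⌋ = $33,241. Book value $132,968.
Year 5: ⌊$132,968 × 200%/10⌋ = $26,593. Book value $106,375.
Year 6: ⌊$106,375 × 200%/10⌋ = $21,275. Book value $85,100.
Year 7: ⌊$85,100 × 200%/10⌋ = $17,020. Book value $68,080.
Year 8: ⌊$68,080 × 200%/10⌋ = $13,616. Book value $54,464.
Year 9: ⌊$54,464 × 200%/10⌋ = $10,892. Book value $43,572.
Year 10 (final): $43,572 − $21,200 = $22,372. Book value $21,200.

$64,925; $51,940; $41,552; $33,241; $26,593; $21,275; $17,020; $13,616; $10,892; $22,372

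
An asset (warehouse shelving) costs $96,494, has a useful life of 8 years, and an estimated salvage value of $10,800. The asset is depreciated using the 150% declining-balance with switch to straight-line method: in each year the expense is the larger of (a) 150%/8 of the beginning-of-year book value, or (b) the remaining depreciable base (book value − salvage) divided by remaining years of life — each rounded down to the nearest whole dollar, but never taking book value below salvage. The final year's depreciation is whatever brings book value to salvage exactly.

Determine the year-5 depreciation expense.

Depreciable base = $96,494 − $10,800 = $85,694.
Year 1: DB = ⌊$96,494 × 150%/8⌋ = $18,092; SL = ⌊$85,694/8⌋ = $10,711 → take DB $18,092. Book value $78,402.
Year 2: DB = ⌊$78,402 × 150%/8⌋ = $14,700; SL = ⌊$67,602/7⌋ = $9,657 → take DB $14,700. Book value $63,702.
Year 3: DB = ⌊$63,702 × 150%/8⌋ = $11,944; SL = ⌊$52,902/6⌋ = $8,817 → take DB $11,944. Book value $51,758.
Year 4: DB = ⌊$51,758 × 150%/8⌋ = $9,704; SL = ⌊$40,958/5⌋ = $8,191 → take DB $9,704. Book value $42,054.
Year 5: DB = ⌊$42,054 × 150%/8⌋ = $7,885; SL = ⌊$31,254/4⌋ = $7,813 → take DB $7,885. Book value $34,169.

$7,885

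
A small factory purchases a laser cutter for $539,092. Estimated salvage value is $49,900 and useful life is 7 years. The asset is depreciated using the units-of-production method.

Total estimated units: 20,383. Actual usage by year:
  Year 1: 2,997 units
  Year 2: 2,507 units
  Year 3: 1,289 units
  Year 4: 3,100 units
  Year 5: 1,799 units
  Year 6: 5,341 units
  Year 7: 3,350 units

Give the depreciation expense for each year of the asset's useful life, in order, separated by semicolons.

$71,928; $60,168; $30,936; $74,400; $43,176; $128,184; $80,400

Depreciable base = $539,092 − $49,900 = $489,192.
Rate = $489,192 / 20,383 units = $24 per unit.
Year 1: 2,997 × $24 = $71,928. Book value $467,164.
Year 2: 2,507 × $24 = $60,168. Book value $406,996.
Year 3: 1,289 × $24 = $30,936. Book value $376,060.
Year 4: 3,100 × $24 = $74,400. Book value $301,660.
Year 5: 1,799 × $24 = $43,176. Book value $258,484.
Year 6: 5,341 × $24 = $128,184. Book value $130,300.
Year 7: 3,350 × $24 = $80,400. Book value $49,900.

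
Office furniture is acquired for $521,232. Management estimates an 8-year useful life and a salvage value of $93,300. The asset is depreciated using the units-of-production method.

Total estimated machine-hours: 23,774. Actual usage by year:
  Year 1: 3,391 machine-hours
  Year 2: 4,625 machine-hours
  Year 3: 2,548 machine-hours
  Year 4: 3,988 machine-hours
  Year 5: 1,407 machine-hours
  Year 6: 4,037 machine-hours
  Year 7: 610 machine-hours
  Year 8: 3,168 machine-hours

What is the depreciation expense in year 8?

$57,024

Depreciable base = $521,232 − $93,300 = $427,932.
Rate = $427,932 / 23,774 machine-hours = $18 per machine-hour.
Year 1: 3,391 × $18 = $61,038. Book value $460,194.
Year 2: 4,625 × $18 = $83,250. Book value $376,944.
Year 3: 2,548 × $18 = $45,864. Book value $331,080.
Year 4: 3,988 × $18 = $71,784. Book value $259,296.
Year 5: 1,407 × $18 = $25,326. Book value $233,970.
Year 6: 4,037 × $18 = $72,666. Book value $161,304.
Year 7: 610 × $18 = $10,980. Book value $150,324.
Year 8: 3,168 × $18 = $57,024. Book value $93,300.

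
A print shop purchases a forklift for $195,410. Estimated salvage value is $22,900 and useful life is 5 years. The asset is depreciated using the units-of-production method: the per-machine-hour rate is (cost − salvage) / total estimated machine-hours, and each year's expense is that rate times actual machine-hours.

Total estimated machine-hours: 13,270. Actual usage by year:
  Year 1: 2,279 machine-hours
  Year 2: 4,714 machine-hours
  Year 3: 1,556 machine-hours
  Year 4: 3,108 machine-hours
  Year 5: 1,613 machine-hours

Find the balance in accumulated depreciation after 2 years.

Depreciable base = $195,410 − $22,900 = $172,510.
Rate = $172,510 / 13,270 machine-hours = $13 per machine-hour.
Year 1: 2,279 × $13 = $29,627. Book value $165,783.
Year 2: 4,714 × $13 = $61,282. Book value $104,501.
Accumulated through year 2 = $195,410 − $104,501 = $90,909.

$90,909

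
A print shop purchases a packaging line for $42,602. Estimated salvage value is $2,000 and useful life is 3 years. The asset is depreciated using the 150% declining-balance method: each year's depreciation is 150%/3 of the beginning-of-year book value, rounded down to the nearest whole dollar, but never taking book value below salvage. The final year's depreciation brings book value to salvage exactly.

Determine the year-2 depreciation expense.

Depreciable base = $42,602 − $2,000 = $40,602.
Year 1: ⌊$42,602 × 150%/3⌋ = $21,301. Book value $21,301.
Year 2: ⌊$21,301 × 150%/3⌋ = $10,650. Book value $10,651.

$10,650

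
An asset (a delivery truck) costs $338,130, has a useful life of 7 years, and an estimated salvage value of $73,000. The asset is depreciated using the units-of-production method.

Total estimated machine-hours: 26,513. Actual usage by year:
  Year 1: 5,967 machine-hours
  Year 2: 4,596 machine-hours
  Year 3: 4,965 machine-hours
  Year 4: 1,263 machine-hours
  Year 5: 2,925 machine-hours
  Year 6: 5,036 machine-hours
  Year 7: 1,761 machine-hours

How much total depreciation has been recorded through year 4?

Depreciable base = $338,130 − $73,000 = $265,130.
Rate = $265,130 / 26,513 machine-hours = $10 per machine-hour.
Year 1: 5,967 × $10 = $59,670. Book value $278,460.
Year 2: 4,596 × $10 = $45,960. Book value $232,500.
Year 3: 4,965 × $10 = $49,650. Book value $182,850.
Year 4: 1,263 × $10 = $12,630. Book value $170,220.
Accumulated through year 4 = $338,130 − $170,220 = $167,910.

$167,910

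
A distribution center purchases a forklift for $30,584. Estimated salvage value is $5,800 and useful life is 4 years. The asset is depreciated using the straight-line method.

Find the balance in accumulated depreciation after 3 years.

Depreciable base = $30,584 − $5,800 = $24,784.
Annual expense = $24,784 / 4 = $6,196.
End of year 1: book value $24,388.
End of year 2: book value $18,192.
End of year 3: book value $11,996.
Accumulated through year 3 = $30,584 − $11,996 = $18,588.

$18,588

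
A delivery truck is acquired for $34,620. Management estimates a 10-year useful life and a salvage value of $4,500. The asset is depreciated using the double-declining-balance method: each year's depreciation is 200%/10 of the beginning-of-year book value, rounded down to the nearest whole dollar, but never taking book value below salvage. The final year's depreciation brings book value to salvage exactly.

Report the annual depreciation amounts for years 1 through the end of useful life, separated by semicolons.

$6,924; $5,539; $4,431; $3,545; $2,836; $2,269; $1,815; $1,452; $1,161; $148

Depreciable base = $34,620 − $4,500 = $30,120.
Year 1: ⌊$34,620 × 200%/10⌋ = $6,924. Book value $27,696.
Year 2: ⌊$27,696 × 200%/10⌋ = $5,539. Book value $22,157.
Year 3: ⌊$22,157 × 200%/10⌋ = $4,431. Book value $17,726.
Year 4: ⌊$17,726 × 200%/10⌋ = $3,545. Book value $14,181.
Year 5: ⌊$14,181 × 200%/10⌋ = $2,836. Book value $11,345.
Year 6: ⌊$11,345 × 200%/10⌋ = $2,269. Book value $9,076.
Year 7: ⌊$9,076 × 200%/10⌋ = $1,815. Book value $7,261.
Year 8: ⌊$7,261 × 200%/10⌋ = $1,452. Book value $5,809.
Year 9: ⌊$5,809 × 200%/10⌋ = $1,161. Book value $4,648.
Year 10 (final): $4,648 − $4,500 = $148. Book value $4,500.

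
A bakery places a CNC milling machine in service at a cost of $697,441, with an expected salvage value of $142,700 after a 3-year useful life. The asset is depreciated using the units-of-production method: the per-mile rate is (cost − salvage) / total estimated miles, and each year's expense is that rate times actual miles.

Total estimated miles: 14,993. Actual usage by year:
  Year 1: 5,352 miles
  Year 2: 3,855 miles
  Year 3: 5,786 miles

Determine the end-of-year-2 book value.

Depreciable base = $697,441 − $142,700 = $554,741.
Rate = $554,741 / 14,993 miles = $37 per mile.
Year 1: 5,352 × $37 = $198,024. Book value $499,417.
Year 2: 3,855 × $37 = $142,635. Book value $356,782.

$356,782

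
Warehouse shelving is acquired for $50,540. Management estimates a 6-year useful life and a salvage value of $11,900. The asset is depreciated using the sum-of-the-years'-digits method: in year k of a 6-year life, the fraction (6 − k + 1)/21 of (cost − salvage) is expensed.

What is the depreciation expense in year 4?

$5,520

Depreciable base = $50,540 − $11,900 = $38,640.
Sum of the years' digits = 6+5+4+3+2+1 = 21.
Year 1: $38,640 × 6/21 = $11,040. Book value $39,500.
Year 2: $38,640 × 5/21 = $9,200. Book value $30,300.
Year 3: $38,640 × 4/21 = $7,360. Book value $22,940.
Year 4: $38,640 × 3/21 = $5,520. Book value $17,420.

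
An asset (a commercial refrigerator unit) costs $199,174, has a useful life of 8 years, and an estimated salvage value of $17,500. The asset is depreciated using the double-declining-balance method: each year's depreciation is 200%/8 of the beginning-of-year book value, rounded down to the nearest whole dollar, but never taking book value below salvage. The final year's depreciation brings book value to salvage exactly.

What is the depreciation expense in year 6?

Depreciable base = $199,174 − $17,500 = $181,674.
Year 1: ⌊$199,174 × 200%/8⌋ = $49,793. Book value $149,381.
Year 2: ⌊$149,381 × 200%/8⌋ = $37,345. Book value $112,036.
Year 3: ⌊$112,036 × 200%/8⌋ = $28,009. Book value $84,027.
Year 4: ⌊$84,027 × 200%/8⌋ = $21,006. Book value $63,021.
Year 5: ⌊$63,021 × 200%/8⌋ = $15,755. Book value $47,266.
Year 6: ⌊$47,266 × 200%/8⌋ = $11,816. Book value $35,450.

$11,816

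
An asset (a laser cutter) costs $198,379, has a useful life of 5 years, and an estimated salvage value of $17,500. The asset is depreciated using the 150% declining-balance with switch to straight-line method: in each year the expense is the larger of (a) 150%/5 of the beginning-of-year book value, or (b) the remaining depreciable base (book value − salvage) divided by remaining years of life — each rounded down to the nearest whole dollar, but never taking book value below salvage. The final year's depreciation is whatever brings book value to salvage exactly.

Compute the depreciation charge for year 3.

Depreciable base = $198,379 − $17,500 = $180,879.
Year 1: DB = ⌊$198,379 × 150%/5⌋ = $59,513; SL = ⌊$180,879/5⌋ = $36,175 → take DB $59,513. Book value $138,866.
Year 2: DB = ⌊$138,866 × 150%/5⌋ = $41,659; SL = ⌊$121,366/4⌋ = $30,341 → take DB $41,659. Book value $97,207.
Year 3: DB = ⌊$97,207 × 150%/5⌋ = $29,162; SL = ⌊$79,707/3⌋ = $26,569 → take DB $29,162. Book value $68,045.

$29,162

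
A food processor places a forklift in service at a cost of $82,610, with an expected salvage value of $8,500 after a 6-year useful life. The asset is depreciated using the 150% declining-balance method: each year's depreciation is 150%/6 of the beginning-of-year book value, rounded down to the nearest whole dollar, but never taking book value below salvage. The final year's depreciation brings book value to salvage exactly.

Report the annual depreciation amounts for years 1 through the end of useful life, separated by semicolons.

$20,652; $15,489; $11,617; $8,713; $6,534; $11,105

Depreciable base = $82,610 − $8,500 = $74,110.
Year 1: ⌊$82,610 × 150%/6⌋ = $20,652. Book value $61,958.
Year 2: ⌊$61,958 × 150%/6⌋ = $15,489. Book value $46,469.
Year 3: ⌊$46,469 × 150%/6⌋ = $11,617. Book value $34,852.
Year 4: ⌊$34,852 × 150%/6⌋ = $8,713. Book value $26,139.
Year 5: ⌊$26,139 × 150%/6⌋ = $6,534. Book value $19,605.
Year 6 (final): $19,605 − $8,500 = $11,105. Book value $8,500.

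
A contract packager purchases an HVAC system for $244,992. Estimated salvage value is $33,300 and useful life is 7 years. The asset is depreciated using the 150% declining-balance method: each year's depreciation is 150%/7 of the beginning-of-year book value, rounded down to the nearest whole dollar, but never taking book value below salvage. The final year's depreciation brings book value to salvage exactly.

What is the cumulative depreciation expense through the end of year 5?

$171,628

Depreciable base = $244,992 − $33,300 = $211,692.
Year 1: ⌊$244,992 × 150%/7⌋ = $52,498. Book value $192,494.
Year 2: ⌊$192,494 × 150%/7⌋ = $41,248. Book value $151,246.
Year 3: ⌊$151,246 × 150%/7⌋ = $32,409. Book value $118,837.
Year 4: ⌊$118,837 × 150%/7⌋ = $25,465. Book value $93,372.
Year 5: ⌊$93,372 × 150%/7⌋ = $20,008. Book value $73,364.
Accumulated through year 5 = $244,992 − $73,364 = $171,628.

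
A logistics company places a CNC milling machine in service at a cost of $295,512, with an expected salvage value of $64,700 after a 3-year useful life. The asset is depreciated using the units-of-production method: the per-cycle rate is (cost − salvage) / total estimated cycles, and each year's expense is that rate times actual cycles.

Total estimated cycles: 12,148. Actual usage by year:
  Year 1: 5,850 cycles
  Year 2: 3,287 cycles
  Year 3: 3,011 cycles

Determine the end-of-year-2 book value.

$121,909

Depreciable base = $295,512 − $64,700 = $230,812.
Rate = $230,812 / 12,148 cycles = $19 per cycle.
Year 1: 5,850 × $19 = $111,150. Book value $184,362.
Year 2: 3,287 × $19 = $62,453. Book value $121,909.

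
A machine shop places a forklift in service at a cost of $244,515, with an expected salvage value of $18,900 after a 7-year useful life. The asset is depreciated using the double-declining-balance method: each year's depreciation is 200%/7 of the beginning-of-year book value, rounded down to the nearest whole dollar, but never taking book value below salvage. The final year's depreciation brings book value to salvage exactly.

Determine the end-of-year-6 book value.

$32,475

Depreciable base = $244,515 − $18,900 = $225,615.
Year 1: ⌊$244,515 × 200%/7⌋ = $69,861. Book value $174,654.
Year 2: ⌊$174,654 × 200%/7⌋ = $49,901. Book value $124,753.
Year 3: ⌊$124,753 × 200%/7⌋ = $35,643. Book value $89,110.
Year 4: ⌊$89,110 × 200%/7⌋ = $25,460. Book value $63,650.
Year 5: ⌊$63,650 × 200%/7⌋ = $18,185. Book value $45,465.
Year 6: ⌊$45,465 × 200%/7⌋ = $12,990. Book value $32,475.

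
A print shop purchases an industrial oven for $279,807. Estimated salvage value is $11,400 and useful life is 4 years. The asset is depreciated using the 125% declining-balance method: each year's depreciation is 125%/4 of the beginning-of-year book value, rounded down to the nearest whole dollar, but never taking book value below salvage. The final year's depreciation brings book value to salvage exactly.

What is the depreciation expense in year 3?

$41,329

Depreciable base = $279,807 − $11,400 = $268,407.
Year 1: ⌊$279,807 × 125%/4⌋ = $87,439. Book value $192,368.
Year 2: ⌊$192,368 × 125%/4⌋ = $60,115. Book value $132,253.
Year 3: ⌊$132,253 × 125%/4⌋ = $41,329. Book value $90,924.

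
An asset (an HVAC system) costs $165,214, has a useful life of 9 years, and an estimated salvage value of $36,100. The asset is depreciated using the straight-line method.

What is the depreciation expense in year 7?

$14,346

Depreciable base = $165,214 − $36,100 = $129,114.
Annual expense = $129,114 / 9 = $14,346.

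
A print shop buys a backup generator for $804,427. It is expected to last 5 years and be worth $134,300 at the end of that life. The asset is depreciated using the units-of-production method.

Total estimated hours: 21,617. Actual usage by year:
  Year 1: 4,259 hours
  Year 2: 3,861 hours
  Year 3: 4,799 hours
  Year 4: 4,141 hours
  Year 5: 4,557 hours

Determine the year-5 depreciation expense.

$141,267

Depreciable base = $804,427 − $134,300 = $670,127.
Rate = $670,127 / 21,617 hours = $31 per hour.
Year 1: 4,259 × $31 = $132,029. Book value $672,398.
Year 2: 3,861 × $31 = $119,691. Book value $552,707.
Year 3: 4,799 × $31 = $148,769. Book value $403,938.
Year 4: 4,141 × $31 = $128,371. Book value $275,567.
Year 5: 4,557 × $31 = $141,267. Book value $134,300.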